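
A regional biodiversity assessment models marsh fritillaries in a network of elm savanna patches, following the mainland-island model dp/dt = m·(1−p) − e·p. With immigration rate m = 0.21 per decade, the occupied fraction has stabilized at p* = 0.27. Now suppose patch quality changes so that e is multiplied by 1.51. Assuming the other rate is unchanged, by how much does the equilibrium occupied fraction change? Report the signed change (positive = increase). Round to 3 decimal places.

Balance m(1−p*) = e·p* gives e = m(1−p*)/p* = 0.21×0.73000/0.27000 = 0.56778.
New p* = m/(m+e) = 0.21000/(0.21000+0.85735) = 0.19675.
Δp* = 0.19675 − 0.27000 = -0.07325.

-0.073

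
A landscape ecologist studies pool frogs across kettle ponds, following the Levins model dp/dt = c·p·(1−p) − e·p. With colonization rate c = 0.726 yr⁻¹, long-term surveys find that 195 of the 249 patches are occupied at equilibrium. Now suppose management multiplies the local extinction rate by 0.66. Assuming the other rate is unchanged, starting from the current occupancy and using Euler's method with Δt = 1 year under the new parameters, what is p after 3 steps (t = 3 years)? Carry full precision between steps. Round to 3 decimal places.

Observed p* = 195/249 = 0.78313.
Balance c(1−p*) = e gives e = 0.726×(1 − 0.78313) = 0.15745.
Starting from p₀ = 0.78313; update p ← p + (dp/dt)·Δt with the new parameters.
step 1: Δp = +0.04192, p = 0.82505
step 2: Δp = +0.01906, p = 0.84411
step 3: Δp = +0.00782, p = 0.85193

0.852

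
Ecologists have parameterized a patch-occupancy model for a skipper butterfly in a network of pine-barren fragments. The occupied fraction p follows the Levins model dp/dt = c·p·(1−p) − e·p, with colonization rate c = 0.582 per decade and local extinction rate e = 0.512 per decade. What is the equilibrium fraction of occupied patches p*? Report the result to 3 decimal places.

0.120

Setting dp/dt = 0 and dividing through by p* gives c·(1−p*) = e.
So p* = 1 − e/c = 1 − 0.512/0.582 = 1 − 0.8797 = 0.1203.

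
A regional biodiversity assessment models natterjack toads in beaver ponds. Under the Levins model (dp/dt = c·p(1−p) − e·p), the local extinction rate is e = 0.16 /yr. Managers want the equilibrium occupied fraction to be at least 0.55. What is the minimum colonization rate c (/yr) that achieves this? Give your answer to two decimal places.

0.36

p* = 1 − e/c ≥ 0.55 requires e/c ≤ 0.4500, i.e. c ≥ e/0.4500.
c_min = 0.16/0.4500 = 0.3556.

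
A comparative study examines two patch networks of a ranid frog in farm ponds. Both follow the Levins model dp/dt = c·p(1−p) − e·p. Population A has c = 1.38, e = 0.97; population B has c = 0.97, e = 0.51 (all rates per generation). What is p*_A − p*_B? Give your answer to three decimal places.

A: p*_A = 1 − 0.97/1.38 = 0.2971.
B: p*_B = 1 − 0.51/0.97 = 0.4742.
p*_A − p*_B = 0.2971 − 0.4742 = -0.1771.

-0.177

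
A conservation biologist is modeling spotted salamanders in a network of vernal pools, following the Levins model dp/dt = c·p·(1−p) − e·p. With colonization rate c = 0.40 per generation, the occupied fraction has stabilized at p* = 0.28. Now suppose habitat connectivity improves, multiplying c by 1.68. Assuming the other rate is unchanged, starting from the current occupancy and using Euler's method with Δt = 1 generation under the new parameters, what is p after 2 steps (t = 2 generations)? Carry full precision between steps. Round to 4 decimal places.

0.3881

Balance c(1−p*) = e gives e = 0.40×(1 − 0.28000) = 0.28800.
Starting from p₀ = 0.28000; update p ← p + (dp/dt)·Δt with the new parameters.
t = 1: p = 0.28000 + (+0.05484) = 0.33484
t = 2: p = 0.33484 + (+0.05324) = 0.38807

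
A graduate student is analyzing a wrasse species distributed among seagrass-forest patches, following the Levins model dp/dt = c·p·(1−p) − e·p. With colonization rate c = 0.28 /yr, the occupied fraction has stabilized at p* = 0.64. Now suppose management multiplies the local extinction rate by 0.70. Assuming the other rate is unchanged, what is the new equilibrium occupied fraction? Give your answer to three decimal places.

0.748

Balance c(1−p*) = e gives e = 0.28×(1 − 0.64000) = 0.10080.
New p* = 1 − e/c = 1 − 0.07056/0.28000 = 0.74800.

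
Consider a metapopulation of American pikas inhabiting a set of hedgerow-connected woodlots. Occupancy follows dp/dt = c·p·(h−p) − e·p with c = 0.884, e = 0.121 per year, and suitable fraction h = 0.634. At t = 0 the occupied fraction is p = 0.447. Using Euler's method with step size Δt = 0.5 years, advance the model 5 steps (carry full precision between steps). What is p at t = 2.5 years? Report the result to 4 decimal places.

Update rule: p ← p + [c·p·(h−p) − e·p]·Δt with Δt = 0.5.
t = 0.5: p = 0.44700 + (+0.00990) = 0.45690
t = 1: p = 0.45690 + (+0.00812) = 0.46503
t = 1.5: p = 0.46503 + (+0.00660) = 0.47162
t = 2: p = 0.47162 + (+0.00532) = 0.47694
t = 2.5: p = 0.47694 + (+0.00425) = 0.48119

0.4812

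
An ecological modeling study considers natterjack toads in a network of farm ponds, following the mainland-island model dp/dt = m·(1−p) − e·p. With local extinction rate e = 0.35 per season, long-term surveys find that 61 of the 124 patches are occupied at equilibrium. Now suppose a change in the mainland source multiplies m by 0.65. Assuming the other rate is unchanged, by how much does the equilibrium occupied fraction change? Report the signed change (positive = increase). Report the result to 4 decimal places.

-0.1057

Observed p* = 61/124 = 0.49194.
Balance m(1−p*) = e·p* gives m = e·p*/(1−p*) = 0.35×0.49194/0.50806 = 0.33890.
New p* = m/(m+e) = 0.22028/(0.22028+0.35000) = 0.38627.
Δp* = 0.38627 − 0.49194 = -0.10567.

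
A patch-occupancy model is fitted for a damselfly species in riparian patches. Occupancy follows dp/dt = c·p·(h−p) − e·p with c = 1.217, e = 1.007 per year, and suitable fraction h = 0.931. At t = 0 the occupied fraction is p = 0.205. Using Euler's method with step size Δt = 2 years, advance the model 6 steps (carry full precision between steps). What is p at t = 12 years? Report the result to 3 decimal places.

Update rule: p ← p + [c·p·(h−p) − e·p]·Δt with Δt = 2.
step 1: Δp = -0.05062, p = 0.15438
step 2: Δp = -0.01910, p = 0.13528
step 3: Δp = -0.01045, p = 0.12484
step 4: Δp = -0.00647, p = 0.11837
step 5: Δp = -0.00427, p = 0.11410
step 6: Δp = -0.00293, p = 0.11117

0.111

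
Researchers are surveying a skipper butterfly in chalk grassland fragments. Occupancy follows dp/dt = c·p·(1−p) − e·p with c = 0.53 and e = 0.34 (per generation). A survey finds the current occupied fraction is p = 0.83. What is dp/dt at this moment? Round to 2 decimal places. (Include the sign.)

-0.21

Colonization term: c·p·(1−p) = 0.53×0.83×0.1700 = 0.07478.
Extinction term: e·p = 0.28220.
dp/dt = 0.07478 − 0.28220 = -0.20742.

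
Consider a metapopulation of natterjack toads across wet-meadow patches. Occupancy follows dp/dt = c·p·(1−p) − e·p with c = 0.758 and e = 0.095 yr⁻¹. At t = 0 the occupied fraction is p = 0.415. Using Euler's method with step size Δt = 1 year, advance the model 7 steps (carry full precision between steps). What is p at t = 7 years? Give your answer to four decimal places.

Update rule: p ← p + [c·p·(1−p) − e·p]·Δt with Δt = 1.
p: 0.41500 → 0.55960  (Δp = +0.14460)
p: 0.55960 → 0.69324  (Δp = +0.13365)
p: 0.69324 → 0.78858  (Δp = +0.09534)
p: 0.78858 → 0.84004  (Δp = +0.05146)
p: 0.84004 → 0.86209  (Δp = +0.02205)
p: 0.86209 → 0.87031  (Δp = +0.00822)
p: 0.87031 → 0.87319  (Δp = +0.00288)

0.8732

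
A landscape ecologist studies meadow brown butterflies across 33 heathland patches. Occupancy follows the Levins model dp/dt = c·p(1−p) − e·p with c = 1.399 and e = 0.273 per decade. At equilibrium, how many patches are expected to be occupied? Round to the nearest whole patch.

p* = 1 − e/c = 1 − 0.273/1.399 = 0.8049.
Expected occupied patches = N × p* = 33 × 0.8049 = 26.56 ≈ 27.

27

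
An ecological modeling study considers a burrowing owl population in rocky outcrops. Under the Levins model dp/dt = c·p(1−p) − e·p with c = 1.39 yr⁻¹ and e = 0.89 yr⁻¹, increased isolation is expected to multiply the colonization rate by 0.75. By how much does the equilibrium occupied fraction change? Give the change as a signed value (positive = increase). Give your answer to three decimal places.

Before: p* = 1 − 0.89/1.39 = 0.3597.
After the change, c = 1.0425, e = 0.89, so p* = 1 − 0.89/1.0425 = 0.1463.
Δp* = 0.1463 − 0.3597 = -0.2134.

-0.213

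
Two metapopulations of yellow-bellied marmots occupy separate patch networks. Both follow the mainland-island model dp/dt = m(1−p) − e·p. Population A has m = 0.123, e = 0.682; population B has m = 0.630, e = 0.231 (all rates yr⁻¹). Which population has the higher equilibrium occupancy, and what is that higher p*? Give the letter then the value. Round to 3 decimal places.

B, 0.732

A: p*_A = m/(m+e) = 0.123/0.8050 = 0.1528.
B: p*_B = 0.630/0.8610 = 0.7317.
B is higher at 0.7317.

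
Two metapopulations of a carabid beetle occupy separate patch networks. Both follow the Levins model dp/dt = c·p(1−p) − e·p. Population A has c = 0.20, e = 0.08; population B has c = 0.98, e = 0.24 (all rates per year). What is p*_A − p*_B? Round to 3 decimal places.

A: p*_A = 1 − 0.08/0.20 = 0.6000.
B: p*_B = 1 − 0.24/0.98 = 0.7551.
p*_A − p*_B = 0.6000 − 0.7551 = -0.1551.

-0.155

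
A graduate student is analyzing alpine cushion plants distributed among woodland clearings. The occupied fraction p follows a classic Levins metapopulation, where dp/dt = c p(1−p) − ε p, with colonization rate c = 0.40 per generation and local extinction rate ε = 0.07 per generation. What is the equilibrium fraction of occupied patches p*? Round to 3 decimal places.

Setting dp/dt = 0 and dividing through by p* gives c·(1−p*) = ε.
So p* = 1 − ε/c = 1 − 0.07/0.40 = 1 − 0.1750 = 0.8250.

0.825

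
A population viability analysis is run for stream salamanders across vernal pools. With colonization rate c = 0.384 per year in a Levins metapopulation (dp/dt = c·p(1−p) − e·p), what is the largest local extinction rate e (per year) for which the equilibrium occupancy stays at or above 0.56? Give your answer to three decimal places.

0.169

1 − e/c ≥ 0.56 ⇒ e ≤ c(1 − 0.56) = 0.384 × 0.4400.
e_max = 0.1690.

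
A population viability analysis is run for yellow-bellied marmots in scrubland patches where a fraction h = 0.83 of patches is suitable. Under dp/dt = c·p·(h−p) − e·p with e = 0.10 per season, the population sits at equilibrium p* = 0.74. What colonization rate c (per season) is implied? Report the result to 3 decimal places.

At equilibrium c(h−p*) = e, so c = e/(h−p*).
c = 0.10/(0.83 − 0.74) = 0.10/0.0900 = 1.1111.

1.111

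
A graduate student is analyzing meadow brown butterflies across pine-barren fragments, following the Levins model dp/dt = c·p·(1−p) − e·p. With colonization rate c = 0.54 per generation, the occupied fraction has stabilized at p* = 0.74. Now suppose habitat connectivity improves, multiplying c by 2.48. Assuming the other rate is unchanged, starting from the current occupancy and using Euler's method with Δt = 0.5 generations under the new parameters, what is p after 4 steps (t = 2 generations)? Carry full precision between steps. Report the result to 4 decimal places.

Balance c(1−p*) = e gives e = 0.54×(1 − 0.74000) = 0.14040.
Starting from p₀ = 0.74000; update p ← p + (dp/dt)·Δt with the new parameters.
  1  |  dp/dt·Δt = +0.076883  |  p_1 = 0.816883
  2  |  dp/dt·Δt = +0.042817  |  p_2 = 0.859700
  3  |  dp/dt·Δt = +0.020413  |  p_3 = 0.880114
  4  |  dp/dt·Δt = +0.008868  |  p_4 = 0.888982

0.8890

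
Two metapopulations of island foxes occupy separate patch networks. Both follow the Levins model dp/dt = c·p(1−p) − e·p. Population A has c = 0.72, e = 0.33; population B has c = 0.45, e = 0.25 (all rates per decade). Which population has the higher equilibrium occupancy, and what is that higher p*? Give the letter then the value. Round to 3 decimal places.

A: p*_A = 1 − 0.33/0.72 = 0.5417.
B: p*_B = 1 − 0.25/0.45 = 0.4444.
A is higher at 0.5417.

A, 0.542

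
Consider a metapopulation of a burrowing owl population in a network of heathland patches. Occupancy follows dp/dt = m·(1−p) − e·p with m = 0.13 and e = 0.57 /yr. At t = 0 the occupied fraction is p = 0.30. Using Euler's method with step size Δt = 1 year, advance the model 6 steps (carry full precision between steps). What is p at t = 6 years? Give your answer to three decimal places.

Update rule: p ← p + [m·(1−p) − e·p]·Δt with Δt = 1.
p: 0.30000 → 0.22000  (Δp = -0.08000)
p: 0.22000 → 0.19600  (Δp = -0.02400)
p: 0.19600 → 0.18880  (Δp = -0.00720)
p: 0.18880 → 0.18664  (Δp = -0.00216)
p: 0.18664 → 0.18599  (Δp = -0.00065)
p: 0.18599 → 0.18580  (Δp = -0.00019)

0.186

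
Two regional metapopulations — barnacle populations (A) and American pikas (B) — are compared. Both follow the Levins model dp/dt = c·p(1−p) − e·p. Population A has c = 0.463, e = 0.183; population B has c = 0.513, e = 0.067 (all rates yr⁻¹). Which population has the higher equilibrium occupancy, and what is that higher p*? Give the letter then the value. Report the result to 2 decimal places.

B, 0.87

A: p*_A = 1 − 0.183/0.463 = 0.6048.
B: p*_B = 1 − 0.067/0.513 = 0.8694.
B is higher at 0.8694.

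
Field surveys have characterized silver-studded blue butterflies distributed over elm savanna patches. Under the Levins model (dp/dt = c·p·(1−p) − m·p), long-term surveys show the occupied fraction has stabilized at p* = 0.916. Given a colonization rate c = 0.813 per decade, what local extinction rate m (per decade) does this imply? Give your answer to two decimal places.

At equilibrium c(1−p*) = m.
m = 0.813 × (1 − 0.916) = 0.813 × 0.0840 = 0.0683.

0.07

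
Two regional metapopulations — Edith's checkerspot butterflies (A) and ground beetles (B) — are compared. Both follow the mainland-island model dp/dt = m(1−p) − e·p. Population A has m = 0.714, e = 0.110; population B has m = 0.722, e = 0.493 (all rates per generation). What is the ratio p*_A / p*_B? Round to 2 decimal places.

1.46

A: p*_A = m/(m+e) = 0.714/0.8240 = 0.8665.
B: p*_B = 0.722/1.2150 = 0.5942.
p*_A / p*_B = 0.8665/0.5942 = 1.4582.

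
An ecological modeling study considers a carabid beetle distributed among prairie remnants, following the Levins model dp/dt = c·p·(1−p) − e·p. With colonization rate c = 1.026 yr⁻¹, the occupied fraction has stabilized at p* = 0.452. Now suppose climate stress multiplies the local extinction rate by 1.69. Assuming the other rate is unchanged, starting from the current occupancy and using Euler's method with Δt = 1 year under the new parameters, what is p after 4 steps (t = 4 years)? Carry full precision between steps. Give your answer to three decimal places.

0.165

Balance c(1−p*) = e gives e = 1.026×(1 − 0.45200) = 0.56225.
Starting from p₀ = 0.45200; update p ← p + (dp/dt)·Δt with the new parameters.
t = 1: p = 0.45200 + (-0.17535) = 0.27665
t = 2: p = 0.27665 + (-0.05755) = 0.21909
t = 3: p = 0.21909 + (-0.03264) = 0.18645
t = 4: p = 0.18645 + (-0.02153) = 0.16492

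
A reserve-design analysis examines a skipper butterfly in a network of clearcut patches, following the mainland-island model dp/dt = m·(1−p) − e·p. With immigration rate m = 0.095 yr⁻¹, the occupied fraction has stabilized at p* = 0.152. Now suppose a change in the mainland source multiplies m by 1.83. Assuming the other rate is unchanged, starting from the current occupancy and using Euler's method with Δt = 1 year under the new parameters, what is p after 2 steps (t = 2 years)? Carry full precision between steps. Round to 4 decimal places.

Balance m(1−p*) = e·p* gives e = m(1−p*)/p* = 0.095×0.84800/0.15200 = 0.53000.
Starting from p₀ = 0.15200; update p ← p + (dp/dt)·Δt with the new parameters.
  1  |  dp/dt·Δt = +0.066865  |  p_1 = 0.218865
  2  |  dp/dt·Δt = +0.019802  |  p_2 = 0.238667

0.2387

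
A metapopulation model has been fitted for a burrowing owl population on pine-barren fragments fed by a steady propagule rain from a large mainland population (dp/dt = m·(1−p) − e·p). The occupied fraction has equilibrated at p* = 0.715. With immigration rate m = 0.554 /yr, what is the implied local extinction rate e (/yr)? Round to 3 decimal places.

0.221

At equilibrium m(1−p*) = e·p*, so e = m(1−p*)/p*.
e = 0.554 × 0.2850 / 0.715 = 0.2208.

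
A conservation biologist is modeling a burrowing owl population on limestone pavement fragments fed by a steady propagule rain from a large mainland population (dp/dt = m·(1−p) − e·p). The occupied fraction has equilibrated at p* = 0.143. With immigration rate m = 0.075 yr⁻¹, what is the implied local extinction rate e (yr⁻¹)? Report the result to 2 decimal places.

0.45

At equilibrium m(1−p*) = e·p*, so e = m(1−p*)/p*.
e = 0.075 × 0.8570 / 0.143 = 0.4495.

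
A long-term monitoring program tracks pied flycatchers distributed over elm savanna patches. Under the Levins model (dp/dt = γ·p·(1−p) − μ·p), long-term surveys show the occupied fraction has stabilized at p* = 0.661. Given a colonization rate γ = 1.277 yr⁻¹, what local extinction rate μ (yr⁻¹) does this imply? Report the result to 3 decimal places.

At equilibrium γ(1−p*) = μ.
μ = 1.277 × (1 − 0.661) = 1.277 × 0.3390 = 0.4329.

0.433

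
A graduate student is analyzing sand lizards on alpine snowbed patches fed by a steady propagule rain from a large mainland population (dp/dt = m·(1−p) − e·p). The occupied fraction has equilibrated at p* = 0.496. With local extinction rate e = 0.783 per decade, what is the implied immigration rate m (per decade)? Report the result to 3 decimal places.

At equilibrium m(1−p*) = e·p*, so m = e·p*/(1−p*).
m = 0.783 × 0.496 / 0.5040 = 0.3884/0.5040 = 0.7706.

0.771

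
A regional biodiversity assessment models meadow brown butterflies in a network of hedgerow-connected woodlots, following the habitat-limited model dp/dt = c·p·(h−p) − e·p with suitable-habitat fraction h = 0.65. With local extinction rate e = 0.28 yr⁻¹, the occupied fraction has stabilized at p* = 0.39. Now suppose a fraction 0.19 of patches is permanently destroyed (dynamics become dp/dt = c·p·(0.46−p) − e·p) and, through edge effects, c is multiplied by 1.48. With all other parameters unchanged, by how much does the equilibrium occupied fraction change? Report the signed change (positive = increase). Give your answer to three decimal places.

Balance c(h−p*) = e gives c = e/(0.65 − 0.39000) = 0.28/0.26000 = 1.07692.
New p* = 0.46 − e/c = 0.46 − 0.28000/1.59384 = 0.28432.
Δp* = 0.28432 − 0.39000 = -0.10568.

-0.106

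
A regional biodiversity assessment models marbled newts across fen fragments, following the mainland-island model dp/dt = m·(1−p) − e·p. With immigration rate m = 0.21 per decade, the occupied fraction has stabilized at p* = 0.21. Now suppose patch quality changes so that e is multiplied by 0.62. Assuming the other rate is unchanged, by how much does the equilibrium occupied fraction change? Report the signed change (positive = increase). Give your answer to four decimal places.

0.0901

Balance m(1−p*) = e·p* gives e = m(1−p*)/p* = 0.21×0.79000/0.21000 = 0.79000.
New p* = m/(m+e) = 0.21000/(0.21000+0.48980) = 0.30009.
Δp* = 0.30009 − 0.21000 = +0.09009.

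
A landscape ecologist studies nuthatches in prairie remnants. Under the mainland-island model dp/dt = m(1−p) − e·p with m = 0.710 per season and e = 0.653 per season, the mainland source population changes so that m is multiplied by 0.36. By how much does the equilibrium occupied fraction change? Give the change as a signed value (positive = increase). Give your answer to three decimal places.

-0.240

Before: p* = 0.710/(0.710+0.653) = 0.5209.
After: m = 0.2556, e = 0.653; p* = 0.2556/0.9086 = 0.2813.
Δp* = 0.2813 − 0.5209 = -0.2396.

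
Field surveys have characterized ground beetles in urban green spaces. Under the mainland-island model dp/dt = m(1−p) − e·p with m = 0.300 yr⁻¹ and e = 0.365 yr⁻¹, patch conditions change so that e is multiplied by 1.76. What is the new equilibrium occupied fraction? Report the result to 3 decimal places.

0.318

Before: p* = 0.300/(0.300+0.365) = 0.4511.
After: m = 0.3, e = 0.6424; p* = 0.3/0.9424 = 0.3183.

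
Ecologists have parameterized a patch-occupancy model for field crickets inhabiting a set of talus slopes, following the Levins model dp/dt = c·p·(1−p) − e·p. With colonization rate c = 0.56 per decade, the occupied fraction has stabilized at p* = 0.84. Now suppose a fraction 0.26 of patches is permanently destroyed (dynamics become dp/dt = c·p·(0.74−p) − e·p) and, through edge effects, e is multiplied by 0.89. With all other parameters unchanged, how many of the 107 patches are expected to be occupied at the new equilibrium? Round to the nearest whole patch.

Balance c(1−p*) = e gives e = 0.56×(1 − 0.84000) = 0.08960.
New p* = 0.74 − e/c = 0.74 − 0.07974/0.56000 = 0.59761.
Expected occupied = 107 × 0.59761 = 63.94 ≈ 64.

64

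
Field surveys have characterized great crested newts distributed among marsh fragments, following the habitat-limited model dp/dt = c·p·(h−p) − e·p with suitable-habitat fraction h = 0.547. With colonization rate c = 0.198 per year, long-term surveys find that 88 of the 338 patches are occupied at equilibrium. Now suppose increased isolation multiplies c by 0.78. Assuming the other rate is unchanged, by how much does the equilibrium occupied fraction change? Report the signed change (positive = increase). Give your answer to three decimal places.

Observed p* = 88/338 = 0.26036.
Balance c(h−p*) = e gives e = 0.198×(0.547 − 0.26036) = 0.05675.
New p* = 0.547 − e/c = 0.547 − 0.05675/0.15444 = 0.17954.
Δp* = 0.17954 − 0.26036 = -0.08082.

-0.081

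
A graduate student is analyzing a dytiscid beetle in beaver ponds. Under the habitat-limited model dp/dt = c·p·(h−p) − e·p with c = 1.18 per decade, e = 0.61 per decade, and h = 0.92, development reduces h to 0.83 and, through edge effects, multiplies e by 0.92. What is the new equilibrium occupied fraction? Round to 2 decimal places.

0.35

Before: p* = h − e/c = 0.92 − 0.61/1.18 = 0.92 − 0.5169 = 0.4031.
After: c = 1.18, e = 0.5612, h = 0.83; p* = 0.83 − 0.5612/1.18 = 0.3544.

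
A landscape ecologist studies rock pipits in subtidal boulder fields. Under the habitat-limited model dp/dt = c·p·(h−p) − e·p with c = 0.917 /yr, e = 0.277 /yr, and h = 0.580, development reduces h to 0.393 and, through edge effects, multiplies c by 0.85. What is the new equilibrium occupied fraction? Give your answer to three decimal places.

Before: p* = h − e/c = 0.580 − 0.277/0.917 = 0.580 − 0.3021 = 0.2779.
After: c = 0.77945, e = 0.277, h = 0.393; p* = 0.393 − 0.277/0.77945 = 0.0376.

0.038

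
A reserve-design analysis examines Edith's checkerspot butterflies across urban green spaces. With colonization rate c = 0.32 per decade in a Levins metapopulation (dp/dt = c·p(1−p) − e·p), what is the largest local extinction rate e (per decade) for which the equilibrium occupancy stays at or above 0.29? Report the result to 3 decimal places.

0.227

1 − e/c ≥ 0.29 ⇒ e ≤ c(1 − 0.29) = 0.32 × 0.7100.
e_max = 0.2272.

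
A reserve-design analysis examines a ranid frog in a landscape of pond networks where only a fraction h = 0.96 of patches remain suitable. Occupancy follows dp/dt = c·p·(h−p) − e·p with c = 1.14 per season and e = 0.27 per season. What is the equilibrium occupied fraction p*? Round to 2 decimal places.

0.72

Setting dp/dt = 0 and dividing by p* gives c·(h−p*) = e.
So p* = h − e/c = 0.96 − 0.27/1.14 = 0.96 − 0.2368 = 0.7232.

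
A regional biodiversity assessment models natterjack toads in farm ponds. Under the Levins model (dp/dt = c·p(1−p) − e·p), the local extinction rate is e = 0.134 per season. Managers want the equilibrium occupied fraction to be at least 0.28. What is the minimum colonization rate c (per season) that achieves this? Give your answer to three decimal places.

0.186

p* = 1 − e/c ≥ 0.28 requires e/c ≤ 0.7200, i.e. c ≥ e/0.7200.
c_min = 0.134/0.7200 = 0.1861.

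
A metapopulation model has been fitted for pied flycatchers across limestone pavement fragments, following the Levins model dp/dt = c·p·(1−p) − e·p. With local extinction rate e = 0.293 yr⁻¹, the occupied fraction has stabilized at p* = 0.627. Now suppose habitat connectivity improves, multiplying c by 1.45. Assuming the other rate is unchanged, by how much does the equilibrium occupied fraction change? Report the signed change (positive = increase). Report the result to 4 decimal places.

0.1158

Balance c(1−p*) = e gives c = e/(1 − 0.62700) = 0.293/0.37300 = 0.78552.
New p* = 1 − e/c = 1 − 0.29300/1.13900 = 0.74276.
Δp* = 0.74276 − 0.62700 = +0.11576.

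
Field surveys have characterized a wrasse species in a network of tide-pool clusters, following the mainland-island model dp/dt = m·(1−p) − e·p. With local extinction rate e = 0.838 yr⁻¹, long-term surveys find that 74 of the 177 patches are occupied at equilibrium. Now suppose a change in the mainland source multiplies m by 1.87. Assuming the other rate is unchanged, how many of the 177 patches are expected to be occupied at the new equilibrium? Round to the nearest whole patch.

101

Observed p* = 74/177 = 0.41808.
Balance m(1−p*) = e·p* gives m = e·p*/(1−p*) = 0.838×0.41808/0.58192 = 0.60206.
New p* = m/(m+e) = 1.12585/(1.12585+0.83800) = 0.57329.
Expected occupied = 177 × 0.57329 = 101.47 ≈ 101.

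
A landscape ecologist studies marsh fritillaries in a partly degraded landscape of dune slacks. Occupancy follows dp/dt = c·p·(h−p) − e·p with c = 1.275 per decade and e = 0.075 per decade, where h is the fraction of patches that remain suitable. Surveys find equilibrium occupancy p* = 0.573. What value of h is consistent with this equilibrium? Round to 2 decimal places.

At equilibrium c(h−p*) = e, so h = p* + e/c.
h = 0.573 + 0.075/1.275 = 0.573 + 0.0588 = 0.6318.

0.63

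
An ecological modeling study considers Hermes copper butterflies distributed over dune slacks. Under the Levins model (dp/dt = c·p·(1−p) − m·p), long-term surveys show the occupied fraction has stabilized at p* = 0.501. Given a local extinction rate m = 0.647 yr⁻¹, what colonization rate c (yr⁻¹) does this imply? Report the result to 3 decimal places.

At equilibrium c(1−p*) = m, so c = m/(1−p*).
c = 0.647/(1 − 0.501) = 0.647/0.4990 = 1.2966.

1.297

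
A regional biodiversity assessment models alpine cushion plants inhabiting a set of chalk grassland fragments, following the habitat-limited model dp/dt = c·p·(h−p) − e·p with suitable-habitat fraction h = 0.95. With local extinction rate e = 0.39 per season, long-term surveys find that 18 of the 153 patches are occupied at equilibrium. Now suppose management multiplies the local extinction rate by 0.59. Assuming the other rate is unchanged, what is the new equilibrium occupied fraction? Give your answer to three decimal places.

0.459

Observed p* = 18/153 = 0.11765.
Balance c(h−p*) = e gives c = e/(0.95 − 0.11765) = 0.39/0.83235 = 0.46855.
New p* = 0.95 − e/c = 0.95 − 0.23010/0.46855 = 0.45891.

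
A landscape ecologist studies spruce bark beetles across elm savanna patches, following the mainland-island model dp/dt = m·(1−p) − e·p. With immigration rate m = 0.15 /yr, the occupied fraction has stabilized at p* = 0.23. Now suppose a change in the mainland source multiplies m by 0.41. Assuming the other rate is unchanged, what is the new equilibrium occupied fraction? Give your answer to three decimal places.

Balance m(1−p*) = e·p* gives e = m(1−p*)/p* = 0.15×0.77000/0.23000 = 0.50217.
New p* = m/(m+e) = 0.06150/(0.06150+0.50217) = 0.10911.

0.109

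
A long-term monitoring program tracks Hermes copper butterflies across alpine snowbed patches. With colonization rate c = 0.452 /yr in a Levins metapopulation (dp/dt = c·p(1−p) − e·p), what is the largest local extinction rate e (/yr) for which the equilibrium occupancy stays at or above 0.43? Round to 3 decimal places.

1 − e/c ≥ 0.43 ⇒ e ≤ c(1 − 0.43) = 0.452 × 0.5700.
e_max = 0.2576.

0.258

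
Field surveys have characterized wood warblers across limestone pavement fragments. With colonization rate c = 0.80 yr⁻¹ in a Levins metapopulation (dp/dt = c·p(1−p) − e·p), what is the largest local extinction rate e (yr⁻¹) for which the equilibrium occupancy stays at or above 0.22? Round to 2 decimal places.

0.62

1 − e/c ≥ 0.22 ⇒ e ≤ c(1 − 0.22) = 0.80 × 0.7800.
e_max = 0.6240.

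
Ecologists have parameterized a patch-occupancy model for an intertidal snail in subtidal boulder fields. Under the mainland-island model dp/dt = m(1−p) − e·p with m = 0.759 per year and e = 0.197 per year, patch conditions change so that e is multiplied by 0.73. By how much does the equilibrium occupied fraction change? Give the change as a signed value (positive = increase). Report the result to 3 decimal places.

Before: p* = 0.759/(0.759+0.197) = 0.7939.
After: m = 0.759, e = 0.14381; p* = 0.759/0.9028 = 0.8407.
Δp* = 0.8407 − 0.7939 = +0.0468.

0.047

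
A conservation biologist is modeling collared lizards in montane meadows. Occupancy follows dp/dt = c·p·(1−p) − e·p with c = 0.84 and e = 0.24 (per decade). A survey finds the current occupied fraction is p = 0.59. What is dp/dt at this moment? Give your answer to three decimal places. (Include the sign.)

Colonization term: c·p·(1−p) = 0.84×0.59×0.4100 = 0.20320.
Extinction term: e·p = 0.14160.
dp/dt = 0.20320 − 0.14160 = 0.06160.

0.062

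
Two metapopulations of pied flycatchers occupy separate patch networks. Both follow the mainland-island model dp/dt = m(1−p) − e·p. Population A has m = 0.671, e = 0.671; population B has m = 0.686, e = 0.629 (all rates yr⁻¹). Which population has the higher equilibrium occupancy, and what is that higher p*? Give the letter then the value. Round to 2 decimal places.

A: p*_A = m/(m+e) = 0.671/1.3420 = 0.5000.
B: p*_B = 0.686/1.3150 = 0.5217.
B is higher at 0.5217.

B, 0.52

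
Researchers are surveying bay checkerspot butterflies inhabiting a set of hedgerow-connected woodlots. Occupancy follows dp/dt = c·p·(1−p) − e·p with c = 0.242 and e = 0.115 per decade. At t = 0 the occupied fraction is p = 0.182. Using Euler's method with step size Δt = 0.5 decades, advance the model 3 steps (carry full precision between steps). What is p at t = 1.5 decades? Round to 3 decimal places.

Update rule: p ← p + [c·p·(1−p) − e·p]·Δt with Δt = 0.5.
p: 0.18200 → 0.18955  (Δp = +0.00755)
p: 0.18955 → 0.19724  (Δp = +0.00769)
p: 0.19724 → 0.20506  (Δp = +0.00782)

0.205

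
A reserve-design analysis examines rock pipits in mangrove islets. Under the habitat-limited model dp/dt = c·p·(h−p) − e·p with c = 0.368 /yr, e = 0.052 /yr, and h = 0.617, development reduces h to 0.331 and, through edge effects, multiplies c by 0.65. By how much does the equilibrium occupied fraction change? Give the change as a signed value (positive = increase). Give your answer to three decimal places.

Before: p* = h − e/c = 0.617 − 0.052/0.368 = 0.617 − 0.1413 = 0.4757.
After: c = 0.2392, e = 0.052, h = 0.331; p* = 0.331 − 0.052/0.2392 = 0.1136.
Δp* = 0.1136 − 0.4757 = -0.3621.

-0.362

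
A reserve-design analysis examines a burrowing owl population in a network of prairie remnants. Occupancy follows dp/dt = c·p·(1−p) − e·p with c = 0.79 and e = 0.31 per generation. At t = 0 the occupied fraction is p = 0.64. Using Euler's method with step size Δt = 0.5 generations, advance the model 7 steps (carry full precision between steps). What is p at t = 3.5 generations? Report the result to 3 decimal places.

Update rule: p ← p + [c·p·(1−p) − e·p]·Δt with Δt = 0.5.
  1  |  dp/dt·Δt = -0.008192  |  p_1 = 0.631808
  2  |  dp/dt·Δt = -0.006043  |  p_2 = 0.625765
  3  |  dp/dt·Δt = -0.004491  |  p_3 = 0.621274
  4  |  dp/dt·Δt = -0.003357  |  p_4 = 0.617917
  5  |  dp/dt·Δt = -0.002519  |  p_5 = 0.615398
  6  |  dp/dt·Δt = -0.001897  |  p_6 = 0.613501
  7  |  dp/dt·Δt = -0.001431  |  p_7 = 0.612070

0.612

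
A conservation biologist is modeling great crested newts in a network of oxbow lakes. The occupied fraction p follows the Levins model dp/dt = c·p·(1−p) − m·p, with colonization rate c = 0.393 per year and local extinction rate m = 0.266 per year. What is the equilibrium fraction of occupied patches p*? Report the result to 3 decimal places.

0.323

At equilibrium, colonization balances extinction: c·p*·(1−p*) = m·p*.
So p* = 1 − m/c = 1 − 0.266/0.393 = 1 − 0.6768 = 0.3232.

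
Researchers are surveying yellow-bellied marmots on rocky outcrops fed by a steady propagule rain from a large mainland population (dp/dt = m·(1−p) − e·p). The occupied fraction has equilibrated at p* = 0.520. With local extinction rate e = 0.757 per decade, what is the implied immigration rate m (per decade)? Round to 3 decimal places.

At equilibrium m(1−p*) = e·p*, so m = e·p*/(1−p*).
m = 0.757 × 0.520 / 0.4800 = 0.3936/0.4800 = 0.8201.

0.820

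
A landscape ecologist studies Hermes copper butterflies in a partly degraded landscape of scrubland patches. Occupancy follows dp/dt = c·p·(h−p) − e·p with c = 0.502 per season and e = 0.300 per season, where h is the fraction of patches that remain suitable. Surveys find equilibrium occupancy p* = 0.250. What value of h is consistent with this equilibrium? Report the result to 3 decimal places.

At equilibrium c(h−p*) = e, so h = p* + e/c.
h = 0.250 + 0.300/0.502 = 0.250 + 0.5976 = 0.8476.

0.848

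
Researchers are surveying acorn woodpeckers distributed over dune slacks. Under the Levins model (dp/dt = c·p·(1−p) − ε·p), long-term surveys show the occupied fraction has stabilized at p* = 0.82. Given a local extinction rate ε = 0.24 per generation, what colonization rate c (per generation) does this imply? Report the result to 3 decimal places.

At equilibrium c(1−p*) = ε, so c = ε/(1−p*).
c = 0.24/(1 − 0.82) = 0.24/0.1800 = 1.3333.

1.333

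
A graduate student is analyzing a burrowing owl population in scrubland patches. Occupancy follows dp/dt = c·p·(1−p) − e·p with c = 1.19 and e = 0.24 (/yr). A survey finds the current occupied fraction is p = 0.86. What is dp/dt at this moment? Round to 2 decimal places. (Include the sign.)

-0.06

Colonization term: c·p·(1−p) = 1.19×0.86×0.1400 = 0.14328.
Extinction term: e·p = 0.20640.
dp/dt = 0.14328 − 0.20640 = -0.06312.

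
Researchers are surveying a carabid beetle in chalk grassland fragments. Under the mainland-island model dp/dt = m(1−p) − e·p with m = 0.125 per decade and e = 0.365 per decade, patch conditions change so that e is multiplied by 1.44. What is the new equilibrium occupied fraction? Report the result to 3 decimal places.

0.192

Before: p* = 0.125/(0.125+0.365) = 0.2551.
After: m = 0.125, e = 0.5256; p* = 0.125/0.6506 = 0.1921.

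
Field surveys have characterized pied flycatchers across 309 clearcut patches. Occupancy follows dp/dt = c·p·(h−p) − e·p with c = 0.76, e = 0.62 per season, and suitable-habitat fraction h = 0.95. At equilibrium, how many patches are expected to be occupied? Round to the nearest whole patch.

p* = h − e/c = 0.95 − 0.8158 = 0.1342.
Expected occupied patches = N × p* = 309 × 0.1342 = 41.47 ≈ 41.

41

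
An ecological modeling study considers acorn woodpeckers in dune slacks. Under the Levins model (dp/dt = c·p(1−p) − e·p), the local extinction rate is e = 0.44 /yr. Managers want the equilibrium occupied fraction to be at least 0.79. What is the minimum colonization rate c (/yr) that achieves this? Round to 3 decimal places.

2.095

p* = 1 − e/c ≥ 0.79 requires e/c ≤ 0.2100, i.e. c ≥ e/0.2100.
c_min = 0.44/0.2100 = 2.0952.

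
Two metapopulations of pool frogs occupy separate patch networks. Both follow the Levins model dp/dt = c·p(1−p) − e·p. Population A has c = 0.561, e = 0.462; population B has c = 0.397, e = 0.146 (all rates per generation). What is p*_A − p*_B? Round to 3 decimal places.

A: p*_A = 1 − 0.462/0.561 = 0.1765.
B: p*_B = 1 − 0.146/0.397 = 0.6322.
p*_A − p*_B = 0.1765 − 0.6322 = -0.4558.

-0.456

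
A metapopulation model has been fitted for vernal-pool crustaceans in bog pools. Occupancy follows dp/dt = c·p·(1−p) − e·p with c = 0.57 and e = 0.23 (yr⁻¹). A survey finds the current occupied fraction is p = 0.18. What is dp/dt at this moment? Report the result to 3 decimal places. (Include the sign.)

Colonization term: c·p·(1−p) = 0.57×0.18×0.8200 = 0.08413.
Extinction term: e·p = 0.04140.
dp/dt = 0.08413 − 0.04140 = 0.04273.

0.043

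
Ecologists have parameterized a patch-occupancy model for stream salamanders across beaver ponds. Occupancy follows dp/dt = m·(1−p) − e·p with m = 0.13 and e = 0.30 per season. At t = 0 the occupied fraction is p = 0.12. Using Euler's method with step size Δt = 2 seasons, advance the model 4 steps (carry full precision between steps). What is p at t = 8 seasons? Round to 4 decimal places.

0.3023

Update rule: p ← p + [m·(1−p) − e·p]·Δt with Δt = 2.
  1  |  dp/dt·Δt = +0.156800  |  p_1 = 0.276800
  2  |  dp/dt·Δt = +0.021952  |  p_2 = 0.298752
  3  |  dp/dt·Δt = +0.003073  |  p_3 = 0.301825
  4  |  dp/dt·Δt = +0.000430  |  p_4 = 0.302256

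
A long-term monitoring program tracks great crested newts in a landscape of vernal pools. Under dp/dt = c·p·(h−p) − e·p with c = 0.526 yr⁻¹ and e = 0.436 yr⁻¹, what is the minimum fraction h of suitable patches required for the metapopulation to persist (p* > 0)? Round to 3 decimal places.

p* = h − e/c is positive only when h > e/c.
h_min = e/c = 0.436/0.526 = 0.8289.

0.829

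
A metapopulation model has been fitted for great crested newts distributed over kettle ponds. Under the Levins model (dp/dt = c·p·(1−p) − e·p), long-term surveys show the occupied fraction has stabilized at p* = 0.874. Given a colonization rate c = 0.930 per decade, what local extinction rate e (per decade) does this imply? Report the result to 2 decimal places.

At equilibrium c(1−p*) = e.
e = 0.930 × (1 − 0.874) = 0.930 × 0.1260 = 0.1172.

0.12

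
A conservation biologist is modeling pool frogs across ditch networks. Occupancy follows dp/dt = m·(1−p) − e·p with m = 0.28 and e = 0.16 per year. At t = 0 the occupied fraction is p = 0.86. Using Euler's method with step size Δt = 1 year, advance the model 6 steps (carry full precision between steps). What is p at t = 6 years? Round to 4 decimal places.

Update rule: p ← p + [m·(1−p) − e·p]·Δt with Δt = 1.
step 1: Δp = -0.09840, p = 0.76160
step 2: Δp = -0.05510, p = 0.70650
step 3: Δp = -0.03086, p = 0.67564
step 4: Δp = -0.01728, p = 0.65836
step 5: Δp = -0.00968, p = 0.64868
step 6: Δp = -0.00542, p = 0.64326

0.6433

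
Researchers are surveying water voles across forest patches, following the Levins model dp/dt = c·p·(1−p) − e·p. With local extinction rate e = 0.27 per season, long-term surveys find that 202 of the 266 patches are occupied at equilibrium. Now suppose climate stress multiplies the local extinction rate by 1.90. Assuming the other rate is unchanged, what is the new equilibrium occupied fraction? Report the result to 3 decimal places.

0.543

Observed p* = 202/266 = 0.75940.
Balance c(1−p*) = e gives c = e/(1 − 0.75940) = 0.27/0.24060 = 1.12219.
New p* = 1 − e/c = 1 − 0.51300/1.12219 = 0.54286.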